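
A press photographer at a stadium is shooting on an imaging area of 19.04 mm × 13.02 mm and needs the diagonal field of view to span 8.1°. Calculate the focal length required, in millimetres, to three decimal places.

162.887 mm

Sensor diagonal = √(19.04² + 13.02²) = √532.0420 ≈ 23.0660 mm.
From α = 2·arctan(d/2f) we get f = d / (2·tan(α/2)).
With d = 23.0660 mm and α/2 = 4.05°, tan(α/2) ≈ 0.07080, so f ≈ 23.0660 / 0.14161 ≈ 162.8870 mm.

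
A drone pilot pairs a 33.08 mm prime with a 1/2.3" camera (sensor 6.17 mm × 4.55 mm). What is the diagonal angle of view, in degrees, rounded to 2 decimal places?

Sensor diagonal = √(6.17² + 4.55²) = √58.7714 ≈ 7.6663 mm.
Angle of view α = 2·arctan(d/2f) with d = 7.6663 mm and f = 33.08 mm.
d/2f = 0.11587; arctan(0.11587) ≈ 6.6096°, so α ≈ 13.2193°.

13.22°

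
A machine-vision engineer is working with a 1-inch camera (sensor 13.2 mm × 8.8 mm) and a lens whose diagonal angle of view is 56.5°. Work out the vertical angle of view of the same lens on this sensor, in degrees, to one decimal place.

Sensor diagonal = √(13.2² + 8.8²) = √251.6800 ≈ 15.8644 mm.
From the diagonal AOV: f = 15.8644 / (2·tan(28.25°)) = 15.8644 / 1.07464 ≈ 14.7626 mm.
Vertical AOV = 2·arctan(8.8 / (2 × 14.7626)) = 2·arctan(0.29805) ≈ 33.1935°.

33.2°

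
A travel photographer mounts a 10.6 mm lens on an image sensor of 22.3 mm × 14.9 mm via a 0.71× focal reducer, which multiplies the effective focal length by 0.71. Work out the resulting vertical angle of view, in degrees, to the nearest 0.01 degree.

Effective focal length f = 10.6 × 0.71 = 7.526 mm.
α = 2·arctan(14.9 / (2 × 7.526)) = 2·arctan(0.98990) ≈ 89.4185°.

89.42°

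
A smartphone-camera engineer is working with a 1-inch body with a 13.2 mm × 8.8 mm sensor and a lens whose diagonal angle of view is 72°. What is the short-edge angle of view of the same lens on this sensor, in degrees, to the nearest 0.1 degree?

43.9°

Sensor diagonal = √(13.2² + 8.8²) = √251.6800 ≈ 15.8644 mm.
From the diagonal AOV: f = 15.8644 / (2·tan(36°)) = 15.8644 / 1.45309 ≈ 10.9178 mm.
Short-edge AOV = 2·arctan(8.8 / (2 × 10.9178)) = 2·arctan(0.40301) ≈ 43.9002°.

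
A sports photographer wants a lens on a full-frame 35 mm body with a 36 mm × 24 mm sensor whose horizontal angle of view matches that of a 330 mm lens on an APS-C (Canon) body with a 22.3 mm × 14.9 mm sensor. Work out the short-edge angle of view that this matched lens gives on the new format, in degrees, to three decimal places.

2.581°

Equal horizontal AOV ⇒ f₂ = f₁ · 36/22.3 = 330 × 1.61435 ≈ 532.7354 mm.
Short-edge AOV on the new format = 2·arctan(24 / (2 × 532.7354)) = 2·arctan(0.02253) ≈ 2.5808°.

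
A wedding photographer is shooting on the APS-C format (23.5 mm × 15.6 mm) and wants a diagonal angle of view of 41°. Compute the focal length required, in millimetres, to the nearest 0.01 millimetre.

37.72 mm

Sensor diagonal = √(23.5² + 15.6²) = √795.6100 ≈ 28.2066 mm.
From α = 2·arctan(d/2f) we get f = d / (2·tan(α/2)).
With d = 28.2066 mm and α/2 = 20.5°, tan(α/2) ≈ 0.37388, so f ≈ 28.2066 / 0.74777 ≈ 37.7209 mm.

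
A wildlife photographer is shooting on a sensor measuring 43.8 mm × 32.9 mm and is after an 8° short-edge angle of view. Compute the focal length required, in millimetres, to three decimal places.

From α = 2·arctan(h/2f) we get f = h / (2·tan(α/2)).
With h = 32.9 mm and α/2 = 4°, tan(α/2) ≈ 0.06993, so f ≈ 32.9 / 0.13985 ≈ 235.2460 mm.

235.246 mm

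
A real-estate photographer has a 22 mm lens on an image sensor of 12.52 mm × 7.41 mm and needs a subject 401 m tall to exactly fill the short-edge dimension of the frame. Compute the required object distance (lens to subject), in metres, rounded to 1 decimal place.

1190.6 m

W: 401 m = 401000 mm.
Magnification m = h/W = dᵢ/dₒ; combined with 1/f = 1/dₒ + 1/dᵢ this gives dₒ = f·(1 + W/h).
dₒ = 22 mm × (1 + 401000/7.41) = 22 × 54117.0594 ≈ 1190575.306 mm = 1190.58 m.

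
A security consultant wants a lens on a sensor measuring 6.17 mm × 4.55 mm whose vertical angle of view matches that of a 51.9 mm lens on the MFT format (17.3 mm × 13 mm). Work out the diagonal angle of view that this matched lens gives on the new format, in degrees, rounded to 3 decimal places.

Equal vertical AOV ⇒ f₂ = f₁ · 4.55/13 = 51.9 × 0.35000 ≈ 18.1650 mm.
Sensor diagonal = √(6.17² + 4.55²) = √58.7714 ≈ 7.6663 mm.
Diagonal AOV on the new format = 2·arctan(7.6663 / (2 × 18.1650)) = 2·arctan(0.21102) ≈ 23.8312°.

23.831°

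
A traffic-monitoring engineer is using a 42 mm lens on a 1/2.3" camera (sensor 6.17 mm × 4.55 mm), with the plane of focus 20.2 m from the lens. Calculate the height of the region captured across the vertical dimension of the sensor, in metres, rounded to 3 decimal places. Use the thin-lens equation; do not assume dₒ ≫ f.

2.184 m

dₒ: 20.2 m = 20200 mm.
Similar triangles through the lens centre give W/dₒ = h/dᵢ; with 1/f = 1/dₒ + 1/dᵢ this gives W = h·(dₒ − f)/f.
W = 4.55 mm × (20200 − 42) / 42 = 4.55 × 479.9524 ≈ 2183.783 mm = 2.18378 m.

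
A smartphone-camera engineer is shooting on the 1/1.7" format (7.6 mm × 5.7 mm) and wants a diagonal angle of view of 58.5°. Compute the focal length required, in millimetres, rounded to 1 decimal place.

Sensor diagonal = √(7.6² + 5.7²) = √90.2500 ≈ 9.5000 mm.
From α = 2·arctan(d/2f) we get f = d / (2·tan(α/2)).
With d = 9.5000 mm and α/2 = 29.25°, tan(α/2) ≈ 0.56003, so f ≈ 9.5000 / 1.12005 ≈ 8.4817 mm.

8.5 mm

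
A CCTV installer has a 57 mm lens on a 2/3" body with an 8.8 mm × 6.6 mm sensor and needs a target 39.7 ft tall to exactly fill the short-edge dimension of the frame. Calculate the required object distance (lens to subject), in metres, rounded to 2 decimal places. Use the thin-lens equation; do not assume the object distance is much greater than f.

W: 39.7 ft × 304.8 mm/ft = 12100.56 mm.
Magnification m = h/W = dᵢ/dₒ; combined with 1/f = 1/dₒ + 1/dᵢ this gives dₒ = f·(1 + W/h).
dₒ = 57 mm × (1 + 12100.6/6.6) = 57 × 1834.4181 ≈ 104561.833 mm = 104.562 m.

104.56 m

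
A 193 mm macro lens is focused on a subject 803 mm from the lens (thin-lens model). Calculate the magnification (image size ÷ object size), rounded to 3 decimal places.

Thin lens: 1/f = 1/dₒ + 1/dᵢ → 1/dᵢ = 1/193 − 1/803 = 0.0039360 mm⁻¹, so dᵢ ≈ 254.0639 mm.
Magnification m = dᵢ/dₒ = 254.0639/803 ≈ 0.31639.

0.316×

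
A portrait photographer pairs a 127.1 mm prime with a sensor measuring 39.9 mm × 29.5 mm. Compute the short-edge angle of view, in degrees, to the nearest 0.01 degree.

Angle of view α = 2·arctan(h/2f) with h = 29.5 mm and f = 127.1 mm.
h/2f = 0.11605; arctan(0.11605) ≈ 6.6196°, so α ≈ 13.2392°.

13.24°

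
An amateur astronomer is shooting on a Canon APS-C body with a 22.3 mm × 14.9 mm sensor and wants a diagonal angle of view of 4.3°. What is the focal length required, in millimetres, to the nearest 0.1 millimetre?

357.2 mm

Sensor diagonal = √(22.3² + 14.9²) = √719.3000 ≈ 26.8198 mm.
From α = 2·arctan(d/2f) we get f = d / (2·tan(α/2)).
With d = 26.8198 mm and α/2 = 2.15°, tan(α/2) ≈ 0.03754, so f ≈ 26.8198 / 0.07508 ≈ 357.1949 mm.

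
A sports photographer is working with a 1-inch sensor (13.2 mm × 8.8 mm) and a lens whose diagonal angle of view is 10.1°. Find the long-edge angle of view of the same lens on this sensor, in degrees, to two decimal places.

Sensor diagonal = √(13.2² + 8.8²) = √251.6800 ≈ 15.8644 mm.
From the diagonal AOV: f = 15.8644 / (2·tan(5.05°)) = 15.8644 / 0.17674 ≈ 89.7633 mm.
Long-edge AOV = 2·arctan(13.2 / (2 × 89.7633)) = 2·arctan(0.07353) ≈ 8.4104°.

8.41°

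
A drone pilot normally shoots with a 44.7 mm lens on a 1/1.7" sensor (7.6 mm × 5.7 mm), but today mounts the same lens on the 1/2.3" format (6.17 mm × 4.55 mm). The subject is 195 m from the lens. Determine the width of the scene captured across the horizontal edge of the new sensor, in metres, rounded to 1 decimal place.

26.9 m

The focal length stays 44.7 mm; the relevant sensor dimension is now w = 6.17 mm. Object distance dₒ = 195 m = 195000 mm.
Thin-lens field width W = w·(dₒ − f)/f = 6.17 × (195000 − 44.7)/44.7 ≈ 26909.937 mm = 26.9099 m.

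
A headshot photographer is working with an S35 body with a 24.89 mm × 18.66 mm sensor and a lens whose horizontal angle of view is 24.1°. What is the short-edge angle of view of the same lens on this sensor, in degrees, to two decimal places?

18.18°

From the horizontal AOV: f = 24.89 / (2·tan(12.05°)) = 24.89 / 0.42694 ≈ 58.2989 mm.
Short-edge AOV = 2·arctan(18.66 / (2 × 58.2989)) = 2·arctan(0.16004) ≈ 18.1847°.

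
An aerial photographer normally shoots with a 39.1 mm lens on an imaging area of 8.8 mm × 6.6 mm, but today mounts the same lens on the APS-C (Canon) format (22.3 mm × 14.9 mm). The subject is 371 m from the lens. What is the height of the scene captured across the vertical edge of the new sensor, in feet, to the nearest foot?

464 ft

The focal length stays 39.1 mm; the relevant sensor dimension is now h = 14.9 mm. Object distance dₒ = 371 m = 371000 mm.
Thin-lens field height W = h·(dₒ − f)/f = 14.9 × (371000 − 39.1)/39.1 ≈ 141363.617 mm = 141363.617/304.8 ft = 463.791 ft.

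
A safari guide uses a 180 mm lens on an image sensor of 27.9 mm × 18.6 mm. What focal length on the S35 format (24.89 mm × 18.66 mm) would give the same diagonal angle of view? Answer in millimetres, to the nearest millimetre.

167 mm

Sensor diagonal = √(27.9² + 18.6²) = √1124.3700 ≈ 33.5316 mm.
Sensor diagonal = √(24.89² + 18.66²) = √967.7077 ≈ 31.1080 mm.
Equal angle of view means equal diagonal/f ratio, so f₂ = f₁ · (diagonal₂/diagonal₁) = 180 × 31.1080/33.5316.
f₂ = 180 × 0.92772 ≈ 166.990 mm.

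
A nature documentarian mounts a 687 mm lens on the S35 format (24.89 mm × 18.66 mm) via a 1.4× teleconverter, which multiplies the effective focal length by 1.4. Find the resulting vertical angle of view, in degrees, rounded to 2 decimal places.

Effective focal length f = 687 × 1.4 = 961.8 mm.
α = 2·arctan(18.66 / (2 × 961.8)) = 2·arctan(0.00970) ≈ 1.1116°.

1.11°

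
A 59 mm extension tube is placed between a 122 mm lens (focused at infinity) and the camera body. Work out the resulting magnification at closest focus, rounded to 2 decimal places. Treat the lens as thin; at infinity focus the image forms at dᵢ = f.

The tube moves the image plane from f to f + e, so dᵢ = 122 + 59 = 181 mm. Focus is achieved when 1/f = 1/dₒ + 1/dᵢ, giving dₒ = 1/(1/f − 1/(f+e)).
Magnification m = dᵢ/dₒ = (f+e)·(1/f − 1/(f+e)) = e/f = 59/122 ≈ 0.4836.

0.48×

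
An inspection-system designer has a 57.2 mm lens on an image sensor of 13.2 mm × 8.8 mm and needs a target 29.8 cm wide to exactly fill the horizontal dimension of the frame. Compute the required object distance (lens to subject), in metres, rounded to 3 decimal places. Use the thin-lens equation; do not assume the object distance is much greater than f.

1.349 m

W: 29.8 cm = 298 mm.
Magnification m = w/W = dᵢ/dₒ; combined with 1/f = 1/dₒ + 1/dᵢ this gives dₒ = f·(1 + W/w).
dₒ = 57.2 mm × (1 + 298/13.2) = 57.2 × 23.5758 ≈ 1348.533 mm = 1.34853 m.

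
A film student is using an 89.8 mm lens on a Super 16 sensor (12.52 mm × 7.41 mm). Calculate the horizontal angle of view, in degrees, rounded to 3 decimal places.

Angle of view α = 2·arctan(w/2f) with w = 12.52 mm and f = 89.8 mm.
w/2f = 0.06971; arctan(0.06971) ≈ 3.9877°, so α ≈ 7.9753°.

7.975°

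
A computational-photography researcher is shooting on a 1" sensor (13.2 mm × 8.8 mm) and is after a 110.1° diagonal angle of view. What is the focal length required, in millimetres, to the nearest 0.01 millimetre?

5.54 mm

Sensor diagonal = √(13.2² + 8.8²) = √251.6800 ≈ 15.8644 mm.
From α = 2·arctan(d/2f) we get f = d / (2·tan(α/2)).
With d = 15.8644 mm and α/2 = 55.05°, tan(α/2) ≈ 1.43080, so f ≈ 15.8644 / 2.86161 ≈ 5.5439 mm.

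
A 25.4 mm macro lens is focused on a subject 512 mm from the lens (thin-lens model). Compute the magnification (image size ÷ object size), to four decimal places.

Thin lens: 1/f = 1/dₒ + 1/dᵢ → 1/dᵢ = 1/25.4 − 1/512 = 0.0374170 mm⁻¹, so dᵢ ≈ 26.7259 mm.
Magnification m = dᵢ/dₒ = 26.7259/512 ≈ 0.05220.

0.0522×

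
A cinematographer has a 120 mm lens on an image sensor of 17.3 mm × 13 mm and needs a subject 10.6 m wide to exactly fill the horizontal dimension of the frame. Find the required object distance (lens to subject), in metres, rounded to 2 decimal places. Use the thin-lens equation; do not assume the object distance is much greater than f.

W: 10.6 m = 10600 mm.
Magnification m = w/W = dᵢ/dₒ; combined with 1/f = 1/dₒ + 1/dᵢ this gives dₒ = f·(1 + W/w).
dₒ = 120 mm × (1 + 10600/17.3) = 120 × 613.7168 ≈ 73646.012 mm = 73.646 m.

73.65 m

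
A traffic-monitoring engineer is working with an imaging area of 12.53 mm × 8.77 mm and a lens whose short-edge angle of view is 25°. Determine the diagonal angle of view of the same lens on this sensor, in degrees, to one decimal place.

42.3°

From the short-edge AOV: f = 8.77 / (2·tan(12.5°)) = 8.77 / 0.44339 ≈ 19.7795 mm.
Sensor diagonal = √(12.53² + 8.77²) = √233.9138 ≈ 15.2942 mm.
Diagonal AOV = 2·arctan(15.2942 / (2 × 19.7795)) = 2·arctan(0.38662) ≈ 42.2749°.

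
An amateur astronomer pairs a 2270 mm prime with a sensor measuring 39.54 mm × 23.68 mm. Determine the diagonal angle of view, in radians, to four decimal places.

Sensor diagonal = √(39.54² + 23.68²) = √2124.1540 ≈ 46.0885 mm.
Angle of view α = 2·arctan(d/2f) with d = 46.0885 mm and f = 2270 mm.
d/2f = 0.01015; arctan(0.01015) ≈ 0.0102 rad, so α ≈ 0.0203 rad.

0.0203 rad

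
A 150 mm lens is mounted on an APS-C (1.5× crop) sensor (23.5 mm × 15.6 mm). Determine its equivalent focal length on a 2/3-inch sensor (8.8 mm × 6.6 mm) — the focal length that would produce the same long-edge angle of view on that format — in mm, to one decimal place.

Equal angle of view means equal width/f ratio, so f₂ = f₁ · (width₂/width₁) = 150 × 8.8/23.5.
f₂ = 150 × 0.37447 ≈ 56.170 mm.

56.2 mm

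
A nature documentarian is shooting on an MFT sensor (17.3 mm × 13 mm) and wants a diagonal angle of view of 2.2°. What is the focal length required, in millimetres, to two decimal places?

563.51 mm

Sensor diagonal = √(17.3² + 13²) = √468.2900 ≈ 21.6400 mm.
From α = 2·arctan(d/2f) we get f = d / (2·tan(α/2)).
With d = 21.6400 mm and α/2 = 1.1°, tan(α/2) ≈ 0.01920, so f ≈ 21.6400 / 0.03840 ≈ 563.5131 mm.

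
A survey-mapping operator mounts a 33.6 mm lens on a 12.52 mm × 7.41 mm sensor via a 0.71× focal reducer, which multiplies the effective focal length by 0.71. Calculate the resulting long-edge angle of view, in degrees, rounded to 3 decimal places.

Effective focal length f = 33.6 × 0.71 = 23.856 mm.
α = 2·arctan(12.52 / (2 × 23.856)) = 2·arctan(0.26241) ≈ 29.4067°.

29.407°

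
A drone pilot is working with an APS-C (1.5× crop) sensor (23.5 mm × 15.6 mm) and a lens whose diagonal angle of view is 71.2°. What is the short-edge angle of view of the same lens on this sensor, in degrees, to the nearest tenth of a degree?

Sensor diagonal = √(23.5² + 15.6²) = √795.6100 ≈ 28.2066 mm.
From the diagonal AOV: f = 28.2066 / (2·tan(35.6°)) = 28.2066 / 1.43186 ≈ 19.6993 mm.
Short-edge AOV = 2·arctan(15.6 / (2 × 19.6993)) = 2·arctan(0.39595) ≈ 43.2026°.

43.2°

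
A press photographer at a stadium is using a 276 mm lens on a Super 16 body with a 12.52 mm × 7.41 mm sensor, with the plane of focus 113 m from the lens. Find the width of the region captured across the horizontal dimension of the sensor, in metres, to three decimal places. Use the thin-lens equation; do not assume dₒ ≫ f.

dₒ: 113 m = 113000 mm.
Similar triangles through the lens centre give W/dₒ = w/dᵢ; with 1/f = 1/dₒ + 1/dᵢ this gives W = w·(dₒ − f)/f.
W = 12.52 mm × (113000 − 276) / 276 = 12.52 × 408.4203 ≈ 5113.422 mm = 5.11342 m.

5.113 m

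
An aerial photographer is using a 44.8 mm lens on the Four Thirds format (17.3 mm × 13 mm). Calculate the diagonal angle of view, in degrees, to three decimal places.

Sensor diagonal = √(17.3² + 13²) = √468.2900 ≈ 21.6400 mm.
Angle of view α = 2·arctan(d/2f) with d = 21.6400 mm and f = 44.8 mm.
d/2f = 0.24152; arctan(0.24152) ≈ 13.5779°, so α ≈ 27.1559°.

27.156°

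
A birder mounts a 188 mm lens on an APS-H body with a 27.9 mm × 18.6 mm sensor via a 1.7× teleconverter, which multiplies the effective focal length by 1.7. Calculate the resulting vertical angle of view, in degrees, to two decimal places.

Effective focal length f = 188 × 1.7 = 319.6 mm.
α = 2·arctan(18.6 / (2 × 319.6)) = 2·arctan(0.02910) ≈ 3.3335°.

3.33°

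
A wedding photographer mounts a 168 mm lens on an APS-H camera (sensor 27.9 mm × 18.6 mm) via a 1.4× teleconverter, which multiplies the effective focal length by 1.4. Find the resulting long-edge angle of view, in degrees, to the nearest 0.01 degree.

6.79°

Effective focal length f = 168 × 1.4 = 235.2 mm.
α = 2·arctan(27.9 / (2 × 235.2)) = 2·arctan(0.05931) ≈ 6.7886°.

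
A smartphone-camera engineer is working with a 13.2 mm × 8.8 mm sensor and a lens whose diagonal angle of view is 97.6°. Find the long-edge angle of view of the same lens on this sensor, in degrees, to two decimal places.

87.09°

Sensor diagonal = √(13.2² + 8.8²) = √251.6800 ≈ 15.8644 mm.
From the diagonal AOV: f = 15.8644 / (2·tan(48.8°)) = 15.8644 / 2.28458 ≈ 6.9441 mm.
Long-edge AOV = 2·arctan(13.2 / (2 × 6.9441)) = 2·arctan(0.95044) ≈ 87.0891°.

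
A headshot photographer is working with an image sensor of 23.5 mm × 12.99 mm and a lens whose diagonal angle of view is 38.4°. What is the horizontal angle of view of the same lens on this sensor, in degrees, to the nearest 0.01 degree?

33.90°

Sensor diagonal = √(23.5² + 12.99²) = √720.9901 ≈ 26.8513 mm.
From the diagonal AOV: f = 26.8513 / (2·tan(19.2°)) = 26.8513 / 0.69647 ≈ 38.5532 mm.
Horizontal AOV = 2·arctan(23.5 / (2 × 38.5532)) = 2·arctan(0.30477) ≈ 33.8997°.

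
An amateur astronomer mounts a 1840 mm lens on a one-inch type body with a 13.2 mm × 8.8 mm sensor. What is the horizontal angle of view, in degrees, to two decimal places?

0.41°

Angle of view α = 2·arctan(w/2f) with w = 13.2 mm and f = 1840 mm.
w/2f = 0.00359; arctan(0.00359) ≈ 0.2055°, so α ≈ 0.4110°.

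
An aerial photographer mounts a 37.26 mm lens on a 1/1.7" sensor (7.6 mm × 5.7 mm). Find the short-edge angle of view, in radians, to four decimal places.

0.1527 rad

Angle of view α = 2·arctan(h/2f) with h = 5.7 mm and f = 37.26 mm.
h/2f = 0.07649; arctan(0.07649) ≈ 0.0763 rad, so α ≈ 0.1527 rad.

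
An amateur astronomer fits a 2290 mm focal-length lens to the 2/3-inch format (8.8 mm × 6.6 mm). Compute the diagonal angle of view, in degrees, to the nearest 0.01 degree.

Sensor diagonal = √(8.8² + 6.6²) = √121.0000 ≈ 11.0000 mm.
Angle of view α = 2·arctan(d/2f) with d = 11.0000 mm and f = 2290 mm.
d/2f = 0.00240; arctan(0.00240) ≈ 0.1376°, so α ≈ 0.2752°.

0.28°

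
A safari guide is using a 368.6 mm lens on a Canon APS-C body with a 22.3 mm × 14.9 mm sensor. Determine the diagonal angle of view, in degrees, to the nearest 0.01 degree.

Sensor diagonal = √(22.3² + 14.9²) = √719.3000 ≈ 26.8198 mm.
Angle of view α = 2·arctan(d/2f) with d = 26.8198 mm and f = 368.6 mm.
d/2f = 0.03638; arctan(0.03638) ≈ 2.0835°, so α ≈ 4.1671°.

4.17°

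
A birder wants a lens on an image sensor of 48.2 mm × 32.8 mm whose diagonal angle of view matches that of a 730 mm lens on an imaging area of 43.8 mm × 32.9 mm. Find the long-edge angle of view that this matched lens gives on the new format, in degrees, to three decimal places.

Sensor diagonal = √(43.8² + 32.9²) = √3000.8500 ≈ 54.7800 mm.
Sensor diagonal = √(48.2² + 32.8²) = √3399.0800 ≈ 58.3016 mm.
Equal diagonal AOV ⇒ f₂ = f₁ · 58.3016/54.7800 = 730 × 1.06429 ≈ 776.9291 mm.
Long-edge AOV on the new format = 2·arctan(48.2 / (2 × 776.9291)) = 2·arctan(0.03102) ≈ 3.5534°.

3.553°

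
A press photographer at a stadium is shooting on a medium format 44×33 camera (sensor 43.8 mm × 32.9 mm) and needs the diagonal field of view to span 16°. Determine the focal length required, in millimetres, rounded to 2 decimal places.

194.89 mm

Sensor diagonal = √(43.8² + 32.9²) = √3000.8500 ≈ 54.7800 mm.
From α = 2·arctan(d/2f) we get f = d / (2·tan(α/2)).
With d = 54.7800 mm and α/2 = 8°, tan(α/2) ≈ 0.14054, so f ≈ 54.7800 / 0.28108 ≈ 194.8900 mm.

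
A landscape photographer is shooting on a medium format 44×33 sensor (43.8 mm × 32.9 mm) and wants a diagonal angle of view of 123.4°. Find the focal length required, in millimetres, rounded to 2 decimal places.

Sensor diagonal = √(43.8² + 32.9²) = √3000.8500 ≈ 54.7800 mm.
From α = 2·arctan(d/2f) we get f = d / (2·tan(α/2)).
With d = 54.7800 mm and α/2 = 61.7°, tan(α/2) ≈ 1.85720, so f ≈ 54.7800 / 3.71440 ≈ 14.7480 mm.

14.75 mm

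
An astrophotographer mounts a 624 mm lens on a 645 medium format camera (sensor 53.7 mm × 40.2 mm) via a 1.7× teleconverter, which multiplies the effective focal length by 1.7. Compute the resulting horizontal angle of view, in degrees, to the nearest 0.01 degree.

Effective focal length f = 624 × 1.7 = 1060.8 mm.
α = 2·arctan(53.7 / (2 × 1060.8)) = 2·arctan(0.02531) ≈ 2.8998°.

2.90°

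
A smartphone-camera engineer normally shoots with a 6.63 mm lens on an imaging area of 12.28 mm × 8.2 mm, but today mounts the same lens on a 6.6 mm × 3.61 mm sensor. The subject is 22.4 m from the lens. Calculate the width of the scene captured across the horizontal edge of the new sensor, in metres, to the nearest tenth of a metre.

22.3 m

The focal length stays 6.63 mm; the relevant sensor dimension is now w = 6.6 mm. Object distance dₒ = 22.4 m = 22400 mm.
Thin-lens field width W = w·(dₒ − f)/f = 6.6 × (22400 − 6.63)/6.63 ≈ 22292.043 mm = 22.292 m.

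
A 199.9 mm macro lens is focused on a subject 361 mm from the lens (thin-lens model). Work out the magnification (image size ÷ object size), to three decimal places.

Thin lens: 1/f = 1/dₒ + 1/dᵢ → 1/dᵢ = 1/199.9 − 1/361 = 0.0022324 mm⁻¹, so dᵢ ≈ 447.9448 mm.
Magnification m = dᵢ/dₒ = 447.9448/361 ≈ 1.24084.

1.241×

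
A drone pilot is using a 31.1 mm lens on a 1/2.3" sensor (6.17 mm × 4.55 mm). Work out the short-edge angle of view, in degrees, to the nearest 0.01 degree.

Angle of view α = 2·arctan(h/2f) with h = 4.55 mm and f = 31.1 mm.
h/2f = 0.07315; arctan(0.07315) ≈ 4.1838°, so α ≈ 8.3676°.

8.37°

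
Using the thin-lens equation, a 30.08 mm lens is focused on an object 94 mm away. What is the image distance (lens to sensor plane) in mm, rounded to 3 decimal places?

44.235 mm

1/dᵢ = 1/f − 1/dₒ = 1/30.08 − 1/94 = 0.0226064 mm⁻¹.
dᵢ = 1/0.0226064 ≈ 44.2353 mm.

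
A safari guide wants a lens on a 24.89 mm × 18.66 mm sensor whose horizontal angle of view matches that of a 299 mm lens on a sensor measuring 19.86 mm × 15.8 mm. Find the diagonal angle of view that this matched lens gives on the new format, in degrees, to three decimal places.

Equal horizontal AOV ⇒ f₂ = f₁ · 24.89/19.86 = 299 × 1.25327 ≈ 374.7286 mm.
Sensor diagonal = √(24.89² + 18.66²) = √967.7077 ≈ 31.1080 mm.
Diagonal AOV on the new format = 2·arctan(31.1080 / (2 × 374.7286)) = 2·arctan(0.04151) ≈ 4.7537°.

4.754°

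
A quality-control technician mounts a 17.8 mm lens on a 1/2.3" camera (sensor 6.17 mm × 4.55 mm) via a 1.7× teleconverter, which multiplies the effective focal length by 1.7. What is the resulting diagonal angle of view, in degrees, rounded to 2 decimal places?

Effective focal length f = 17.8 × 1.7 = 30.26 mm.
Sensor diagonal = √(6.17² + 4.55²) = √58.7714 ≈ 7.6663 mm.
α = 2·arctan(7.666 / (2 × 30.26)) = 2·arctan(0.12667) ≈ 14.4388°.

14.44°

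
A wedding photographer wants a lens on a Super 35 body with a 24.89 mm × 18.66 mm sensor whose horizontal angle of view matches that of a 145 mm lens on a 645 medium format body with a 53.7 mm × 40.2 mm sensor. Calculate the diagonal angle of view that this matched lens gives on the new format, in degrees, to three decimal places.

Equal horizontal AOV ⇒ f₂ = f₁ · 24.89/53.7 = 145 × 0.46350 ≈ 67.2076 mm.
Sensor diagonal = √(24.89² + 18.66²) = √967.7077 ≈ 31.1080 mm.
Diagonal AOV on the new format = 2·arctan(31.1080 / (2 × 67.2076)) = 2·arctan(0.23143) ≈ 26.0613°.

26.061°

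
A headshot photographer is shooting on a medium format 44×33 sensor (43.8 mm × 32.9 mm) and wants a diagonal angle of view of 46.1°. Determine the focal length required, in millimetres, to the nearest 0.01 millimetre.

Sensor diagonal = √(43.8² + 32.9²) = √3000.8500 ≈ 54.7800 mm.
From α = 2·arctan(d/2f) we get f = d / (2·tan(α/2)).
With d = 54.7800 mm and α/2 = 23.05°, tan(α/2) ≈ 0.42551, so f ≈ 54.7800 / 0.85101 ≈ 64.3706 mm.

64.37 mm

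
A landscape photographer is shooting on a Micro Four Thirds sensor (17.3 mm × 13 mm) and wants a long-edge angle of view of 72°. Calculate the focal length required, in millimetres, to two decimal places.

From α = 2·arctan(w/2f) we get f = w / (2·tan(α/2)).
With w = 17.3 mm and α/2 = 36°, tan(α/2) ≈ 0.72654, so f ≈ 17.3 / 1.45309 ≈ 11.9057 mm.

11.91 mm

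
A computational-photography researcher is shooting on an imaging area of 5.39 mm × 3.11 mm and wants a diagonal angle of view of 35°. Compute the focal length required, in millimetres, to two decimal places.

Sensor diagonal = √(5.39² + 3.11²) = √38.7242 ≈ 6.2229 mm.
From α = 2·arctan(d/2f) we get f = d / (2·tan(α/2)).
With d = 6.2229 mm and α/2 = 17.5°, tan(α/2) ≈ 0.31530, so f ≈ 6.2229 / 0.63060 ≈ 9.8682 mm.

9.87 mm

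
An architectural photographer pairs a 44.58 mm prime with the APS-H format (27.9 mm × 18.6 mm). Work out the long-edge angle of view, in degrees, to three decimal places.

Angle of view α = 2·arctan(w/2f) with w = 27.9 mm and f = 44.58 mm.
w/2f = 0.31292; arctan(0.31292) ≈ 17.3760°, so α ≈ 34.7520°.

34.752°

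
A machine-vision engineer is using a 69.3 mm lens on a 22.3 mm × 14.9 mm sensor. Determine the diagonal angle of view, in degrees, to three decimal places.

21.903°

Sensor diagonal = √(22.3² + 14.9²) = √719.3000 ≈ 26.8198 mm.
Angle of view α = 2·arctan(d/2f) with d = 26.8198 mm and f = 69.3 mm.
d/2f = 0.19350; arctan(0.19350) ≈ 10.9517°, so α ≈ 21.9033°.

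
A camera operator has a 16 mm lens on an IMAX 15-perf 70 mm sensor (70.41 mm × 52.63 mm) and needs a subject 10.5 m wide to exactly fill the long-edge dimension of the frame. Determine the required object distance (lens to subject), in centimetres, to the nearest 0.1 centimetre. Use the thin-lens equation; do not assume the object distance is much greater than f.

W: 10.5 m = 10500 mm.
Magnification m = w/W = dᵢ/dₒ; combined with 1/f = 1/dₒ + 1/dᵢ this gives dₒ = f·(1 + W/w).
dₒ = 16 mm × (1 + 10500/70.41) = 16 × 150.1265 ≈ 2402.025 mm = 240.202 cm.

240.2 cm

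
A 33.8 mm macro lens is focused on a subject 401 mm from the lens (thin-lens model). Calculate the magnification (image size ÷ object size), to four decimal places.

0.0920×

Thin lens: 1/f = 1/dₒ + 1/dᵢ → 1/dᵢ = 1/33.8 − 1/401 = 0.0270920 mm⁻¹, so dᵢ ≈ 36.9112 mm.
Magnification m = dᵢ/dₒ = 36.9112/401 ≈ 0.09205.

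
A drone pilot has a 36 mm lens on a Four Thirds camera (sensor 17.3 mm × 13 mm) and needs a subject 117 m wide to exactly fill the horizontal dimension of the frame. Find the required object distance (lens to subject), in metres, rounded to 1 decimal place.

W: 117 m = 117000 mm.
Magnification m = w/W = dᵢ/dₒ; combined with 1/f = 1/dₒ + 1/dᵢ this gives dₒ = f·(1 + W/w).
dₒ = 36 mm × (1 + 117000/17.3) = 36 × 6764.0058 ≈ 243504.208 mm = 243.504 m.

243.5 m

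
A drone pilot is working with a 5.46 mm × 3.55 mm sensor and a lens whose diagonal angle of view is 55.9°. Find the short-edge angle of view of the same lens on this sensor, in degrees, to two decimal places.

Sensor diagonal = √(5.46² + 3.55²) = √42.4141 ≈ 6.5126 mm.
From the diagonal AOV: f = 6.5126 / (2·tan(27.95°)) = 6.5126 / 1.06118 ≈ 6.1371 mm.
Short-edge AOV = 2·arctan(3.55 / (2 × 6.1371)) = 2·arctan(0.28922) ≈ 32.2622°.

32.26°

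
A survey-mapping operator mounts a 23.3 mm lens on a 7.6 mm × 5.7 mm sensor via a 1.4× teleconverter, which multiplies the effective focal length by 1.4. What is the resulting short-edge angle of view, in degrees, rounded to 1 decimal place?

10.0°

Effective focal length f = 23.3 × 1.4 = 32.62 mm.
α = 2·arctan(5.7 / (2 × 32.62)) = 2·arctan(0.08737) ≈ 9.9865°.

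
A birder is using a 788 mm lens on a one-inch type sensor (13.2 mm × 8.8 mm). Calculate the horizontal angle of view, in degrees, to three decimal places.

Angle of view α = 2·arctan(w/2f) with w = 13.2 mm and f = 788 mm.
w/2f = 0.00838; arctan(0.00838) ≈ 0.4799°, so α ≈ 0.9598°.

0.960°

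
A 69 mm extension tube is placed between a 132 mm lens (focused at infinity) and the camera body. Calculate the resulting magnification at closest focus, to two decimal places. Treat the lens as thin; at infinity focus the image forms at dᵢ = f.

0.52×

The tube moves the image plane from f to f + e, so dᵢ = 132 + 69 = 201 mm. Focus is achieved when 1/f = 1/dₒ + 1/dᵢ, giving dₒ = 1/(1/f − 1/(f+e)).
Magnification m = dᵢ/dₒ = (f+e)·(1/f − 1/(f+e)) = e/f = 69/132 ≈ 0.5227.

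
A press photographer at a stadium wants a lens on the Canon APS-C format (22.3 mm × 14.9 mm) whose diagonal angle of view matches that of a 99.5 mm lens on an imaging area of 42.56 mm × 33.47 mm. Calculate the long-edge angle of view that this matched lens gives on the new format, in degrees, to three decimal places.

Sensor diagonal = √(42.56² + 33.47²) = √2931.5945 ≈ 54.1442 mm.
Sensor diagonal = √(22.3² + 14.9²) = √719.3000 ≈ 26.8198 mm.
Equal diagonal AOV ⇒ f₂ = f₁ · 26.8198/54.1442 = 99.5 × 0.49534 ≈ 49.2863 mm.
Long-edge AOV on the new format = 2·arctan(22.3 / (2 × 49.2863)) = 2·arctan(0.22623) ≈ 25.4948°.

25.495°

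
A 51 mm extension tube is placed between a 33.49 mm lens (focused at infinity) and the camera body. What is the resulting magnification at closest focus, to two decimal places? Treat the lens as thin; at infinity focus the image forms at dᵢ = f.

1.52×

The tube moves the image plane from f to f + e, so dᵢ = 33.49 + 51 = 84.49 mm. Focus is achieved when 1/f = 1/dₒ + 1/dᵢ, giving dₒ = 1/(1/f − 1/(f+e)).
Magnification m = dᵢ/dₒ = (f+e)·(1/f − 1/(f+e)) = e/f = 51/33.49 ≈ 1.5228.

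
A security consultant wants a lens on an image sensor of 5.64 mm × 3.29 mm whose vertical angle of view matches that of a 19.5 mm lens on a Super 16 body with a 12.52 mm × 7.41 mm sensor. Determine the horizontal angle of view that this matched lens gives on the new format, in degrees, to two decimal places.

Equal vertical AOV ⇒ f₂ = f₁ · 3.29/7.41 = 19.5 × 0.44399 ≈ 8.6579 mm.
Horizontal AOV on the new format = 2·arctan(5.64 / (2 × 8.6579)) = 2·arctan(0.32571) ≈ 36.0823°.

36.08°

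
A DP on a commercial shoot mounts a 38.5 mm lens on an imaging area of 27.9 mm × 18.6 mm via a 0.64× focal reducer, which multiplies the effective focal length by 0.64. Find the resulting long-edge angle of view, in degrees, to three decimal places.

59.033°

Effective focal length f = 38.5 × 0.64 = 24.64 mm.
α = 2·arctan(27.9 / (2 × 24.64)) = 2·arctan(0.56615) ≈ 59.0330°.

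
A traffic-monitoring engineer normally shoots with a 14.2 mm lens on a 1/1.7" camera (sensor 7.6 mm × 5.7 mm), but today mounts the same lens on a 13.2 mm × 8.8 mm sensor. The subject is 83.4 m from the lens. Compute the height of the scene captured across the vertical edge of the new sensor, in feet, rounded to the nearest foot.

170 ft

The focal length stays 14.2 mm; the relevant sensor dimension is now h = 8.8 mm. Object distance dₒ = 83.4 m = 83400 mm.
Thin-lens field height W = h·(dₒ − f)/f = 8.8 × (83400 − 14.2)/14.2 ≈ 51675.707 mm = 51675.707/304.8 ft = 169.54 ft.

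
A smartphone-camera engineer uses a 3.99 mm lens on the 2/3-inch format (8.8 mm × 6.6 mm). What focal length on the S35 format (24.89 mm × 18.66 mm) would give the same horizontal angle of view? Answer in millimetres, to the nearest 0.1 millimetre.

Equal angle of view means equal width/f ratio, so f₂ = f₁ · (width₂/width₁) = 3.99 × 24.89/8.8.
f₂ = 3.99 × 2.82841 ≈ 11.285 mm.

11.3 mm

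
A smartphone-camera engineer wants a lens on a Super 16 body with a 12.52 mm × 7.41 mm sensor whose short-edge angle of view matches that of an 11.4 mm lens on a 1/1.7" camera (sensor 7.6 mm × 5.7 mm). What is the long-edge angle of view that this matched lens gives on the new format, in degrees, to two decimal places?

Equal short-edge AOV ⇒ f₂ = f₁ · 7.41/5.7 = 11.4 × 1.30000 ≈ 14.8200 mm.
Long-edge AOV on the new format = 2·arctan(12.52 / (2 × 14.8200)) = 2·arctan(0.42240) ≈ 45.7986°.

45.80°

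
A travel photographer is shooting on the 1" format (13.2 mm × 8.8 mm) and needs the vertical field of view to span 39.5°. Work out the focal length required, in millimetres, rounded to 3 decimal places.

12.255 mm

From α = 2·arctan(h/2f) we get f = h / (2·tan(α/2)).
With h = 8.8 mm and α/2 = 19.75°, tan(α/2) ≈ 0.35904, so f ≈ 8.8 / 0.71807 ≈ 12.2550 mm.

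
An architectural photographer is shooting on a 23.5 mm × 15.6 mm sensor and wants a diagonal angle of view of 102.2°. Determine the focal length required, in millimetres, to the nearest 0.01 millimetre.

11.38 mm

Sensor diagonal = √(23.5² + 15.6²) = √795.6100 ≈ 28.2066 mm.
From α = 2·arctan(d/2f) we get f = d / (2·tan(α/2)).
With d = 28.2066 mm and α/2 = 51.1°, tan(α/2) ≈ 1.23931, so f ≈ 28.2066 / 2.47863 ≈ 11.3799 mm.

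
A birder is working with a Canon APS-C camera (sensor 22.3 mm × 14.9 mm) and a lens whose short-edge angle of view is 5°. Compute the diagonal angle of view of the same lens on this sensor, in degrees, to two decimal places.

8.99°

From the short-edge AOV: f = 14.9 / (2·tan(2.5°)) = 14.9 / 0.08732 ≈ 170.6331 mm.
Sensor diagonal = √(22.3² + 14.9²) = √719.3000 ≈ 26.8198 mm.
Diagonal AOV = 2·arctan(26.8198 / (2 × 170.6331)) = 2·arctan(0.07859) ≈ 8.9872°.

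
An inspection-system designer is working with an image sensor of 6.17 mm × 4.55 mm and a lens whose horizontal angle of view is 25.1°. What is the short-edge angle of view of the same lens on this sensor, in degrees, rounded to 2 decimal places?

18.65°

From the horizontal AOV: f = 6.17 / (2·tan(12.55°)) = 6.17 / 0.44522 ≈ 13.8583 mm.
Short-edge AOV = 2·arctan(4.55 / (2 × 13.8583)) = 2·arctan(0.16416) ≈ 18.6452°.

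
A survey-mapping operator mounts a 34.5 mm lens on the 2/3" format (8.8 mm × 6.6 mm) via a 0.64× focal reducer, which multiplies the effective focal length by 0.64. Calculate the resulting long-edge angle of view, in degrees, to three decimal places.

Effective focal length f = 34.5 × 0.64 = 22.08 mm.
α = 2·arctan(8.8 / (2 × 22.08)) = 2·arctan(0.19928) ≈ 22.5400°.

22.540°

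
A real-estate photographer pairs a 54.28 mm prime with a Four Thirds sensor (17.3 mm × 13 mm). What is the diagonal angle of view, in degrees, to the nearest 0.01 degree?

22.55°

Sensor diagonal = √(17.3² + 13²) = √468.2900 ≈ 21.6400 mm.
Angle of view α = 2·arctan(d/2f) with d = 21.6400 mm and f = 54.28 mm.
d/2f = 0.19934; arctan(0.19934) ≈ 11.2734°, so α ≈ 22.5468°.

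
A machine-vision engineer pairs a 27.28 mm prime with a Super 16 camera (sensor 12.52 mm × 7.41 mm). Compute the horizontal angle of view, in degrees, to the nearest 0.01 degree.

25.85°

Angle of view α = 2·arctan(w/2f) with w = 12.52 mm and f = 27.28 mm.
w/2f = 0.22947; arctan(0.22947) ≈ 12.9240°, so α ≈ 25.8481°.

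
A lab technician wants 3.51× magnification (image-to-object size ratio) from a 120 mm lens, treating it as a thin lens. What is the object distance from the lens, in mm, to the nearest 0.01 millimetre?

154.19 mm

With m = dᵢ/dₒ and 1/f = 1/dₒ + 1/dᵢ, substituting dᵢ = m·dₒ gives 1/f = (1 + 1/m)/dₒ, hence dₒ = f·(1 + 1/m).
dₒ = 120 × (1 + 1/3.51) = 120 × 1.28490 ≈ 154.188 mm.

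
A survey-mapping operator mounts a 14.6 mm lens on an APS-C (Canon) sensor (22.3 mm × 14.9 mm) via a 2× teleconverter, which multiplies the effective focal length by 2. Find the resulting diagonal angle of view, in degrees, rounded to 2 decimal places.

Effective focal length f = 14.6 × 2 = 29.2 mm.
Sensor diagonal = √(22.3² + 14.9²) = √719.3000 ≈ 26.8198 mm.
α = 2·arctan(26.820 / (2 × 29.2)) = 2·arctan(0.45924) ≈ 49.3332°.

49.33°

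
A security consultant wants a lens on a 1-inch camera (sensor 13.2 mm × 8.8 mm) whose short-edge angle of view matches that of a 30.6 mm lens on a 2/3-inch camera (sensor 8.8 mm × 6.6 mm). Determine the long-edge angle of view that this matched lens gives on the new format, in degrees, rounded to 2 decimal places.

18.38°

Equal short-edge AOV ⇒ f₂ = f₁ · 8.8/6.6 = 30.6 × 1.33333 ≈ 40.8000 mm.
Long-edge AOV on the new format = 2·arctan(13.2 / (2 × 40.8000)) = 2·arctan(0.16176) ≈ 18.3777°.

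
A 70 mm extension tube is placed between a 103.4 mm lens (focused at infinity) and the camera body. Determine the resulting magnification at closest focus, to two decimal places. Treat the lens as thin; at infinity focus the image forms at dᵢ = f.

The tube moves the image plane from f to f + e, so dᵢ = 103.4 + 70 = 173.4 mm. Focus is achieved when 1/f = 1/dₒ + 1/dᵢ, giving dₒ = 1/(1/f − 1/(f+e)).
Magnification m = dᵢ/dₒ = (f+e)·(1/f − 1/(f+e)) = e/f = 70/103.4 ≈ 0.6770.

0.68×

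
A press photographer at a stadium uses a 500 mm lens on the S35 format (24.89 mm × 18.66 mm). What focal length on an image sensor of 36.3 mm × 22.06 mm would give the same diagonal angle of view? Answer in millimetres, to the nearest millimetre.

683 mm

Sensor diagonal = √(24.89² + 18.66²) = √967.7077 ≈ 31.1080 mm.
Sensor diagonal = √(36.3² + 22.06²) = √1804.3336 ≈ 42.4774 mm.
Equal angle of view means equal diagonal/f ratio, so f₂ = f₁ · (diagonal₂/diagonal₁) = 500 × 42.4774/31.1080.
f₂ = 500 × 1.36548 ≈ 682.742 mm.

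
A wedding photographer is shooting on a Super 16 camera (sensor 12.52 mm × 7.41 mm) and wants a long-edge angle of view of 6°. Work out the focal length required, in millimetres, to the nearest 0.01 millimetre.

119.45 mm

From α = 2·arctan(w/2f) we get f = w / (2·tan(α/2)).
With w = 12.52 mm and α/2 = 3°, tan(α/2) ≈ 0.05241, so f ≈ 12.52 / 0.10482 ≈ 119.4479 mm.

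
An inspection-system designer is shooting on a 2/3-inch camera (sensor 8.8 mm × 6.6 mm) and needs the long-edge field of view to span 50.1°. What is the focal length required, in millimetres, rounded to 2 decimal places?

9.41 mm

From α = 2·arctan(w/2f) we get f = w / (2·tan(α/2)).
With w = 8.8 mm and α/2 = 25.05°, tan(α/2) ≈ 0.46737, so f ≈ 8.8 / 0.93474 ≈ 9.4144 mm.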